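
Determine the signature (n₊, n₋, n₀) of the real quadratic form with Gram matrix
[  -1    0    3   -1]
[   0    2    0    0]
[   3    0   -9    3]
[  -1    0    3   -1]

step 0: pivot -1 → sign −
step 1: pivot 2 → sign +
step 2: row/col 2 already zero → sign 0
step 3: row/col 3 already zero → sign 0
signature = (1, 1, 2)

Answer: (1, 1, 2)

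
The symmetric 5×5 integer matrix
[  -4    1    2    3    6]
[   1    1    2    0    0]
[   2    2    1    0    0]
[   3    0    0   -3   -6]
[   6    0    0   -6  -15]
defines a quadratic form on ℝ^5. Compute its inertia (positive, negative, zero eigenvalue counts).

Answer: (1, 4, 0)

Derivation:
step 0: pivot -4 → sign −
step 1: pivot 5/4 → sign +
step 2: pivot -3 → sign −
step 3: pivot -6/5 → sign −
step 4: pivot -3 → sign −
signature = (1, 4, 0)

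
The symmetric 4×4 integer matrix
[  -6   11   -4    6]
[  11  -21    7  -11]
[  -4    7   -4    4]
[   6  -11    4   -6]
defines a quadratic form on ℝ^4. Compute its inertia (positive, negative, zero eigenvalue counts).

Answer: (0, 3, 1)

Derivation:
step 0: pivot -6 → sign −
step 1: pivot -5/6 → sign −
step 2: pivot -6/5 → sign −
step 3: row/col 3 already zero → sign 0
signature = (0, 3, 1)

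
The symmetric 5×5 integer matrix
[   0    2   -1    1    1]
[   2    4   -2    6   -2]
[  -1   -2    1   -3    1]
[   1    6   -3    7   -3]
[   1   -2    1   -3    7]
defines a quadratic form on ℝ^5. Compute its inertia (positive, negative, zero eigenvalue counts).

step 0: pivot 4 → sign +
step 1: pivot -1 → sign −
step 2: pivot 2 → sign +
step 3: pivot 2 → sign +
step 4: row/col 4 already zero → sign 0
signature = (3, 1, 1)

Answer: (3, 1, 1)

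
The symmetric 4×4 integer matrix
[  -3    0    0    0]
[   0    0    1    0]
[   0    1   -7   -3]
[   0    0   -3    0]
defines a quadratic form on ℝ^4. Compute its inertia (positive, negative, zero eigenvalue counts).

Answer: (1, 2, 1)

Derivation:
step 0: pivot -3 → sign −
step 1: pivot -7 → sign −
step 2: pivot 1/7 → sign +
step 3: row/col 3 already zero → sign 0
signature = (1, 2, 1)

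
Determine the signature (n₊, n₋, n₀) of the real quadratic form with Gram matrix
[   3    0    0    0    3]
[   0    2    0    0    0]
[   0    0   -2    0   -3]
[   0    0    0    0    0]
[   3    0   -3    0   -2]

Answer: (2, 2, 1)

Derivation:
step 0: pivot 3 → sign +
step 1: pivot 2 → sign +
step 2: pivot -2 → sign −
step 3: pivot -1/2 → sign −
step 4: row/col 4 already zero → sign 0
signature = (2, 2, 1)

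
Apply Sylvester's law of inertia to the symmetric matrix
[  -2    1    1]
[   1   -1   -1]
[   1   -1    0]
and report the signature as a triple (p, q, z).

Answer: (1, 2, 0)

Derivation:
step 0: pivot -2 → sign −
step 1: pivot -1/2 → sign −
step 2: pivot 1 → sign +
signature = (1, 2, 0)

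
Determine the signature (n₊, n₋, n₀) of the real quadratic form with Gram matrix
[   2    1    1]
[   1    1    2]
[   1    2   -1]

Answer: (2, 1, 0)

Derivation:
step 0: pivot 2 → sign +
step 1: pivot 1/2 → sign +
step 2: pivot -6 → sign −
signature = (2, 1, 0)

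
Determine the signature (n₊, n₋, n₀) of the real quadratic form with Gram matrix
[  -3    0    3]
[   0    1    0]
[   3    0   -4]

Answer: (1, 2, 0)

Derivation:
step 0: pivot -3 → sign −
step 1: pivot 1 → sign +
step 2: pivot -1 → sign −
signature = (1, 2, 0)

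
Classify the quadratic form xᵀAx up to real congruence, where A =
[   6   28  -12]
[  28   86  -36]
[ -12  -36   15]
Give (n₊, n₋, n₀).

Answer: (1, 2, 0)

Derivation:
step 0: pivot 6 → sign +
step 1: pivot -134/3 → sign −
step 2: pivot -3/67 → sign −
signature = (1, 2, 0)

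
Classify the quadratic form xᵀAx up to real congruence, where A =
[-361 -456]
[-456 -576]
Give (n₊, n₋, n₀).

Answer: (0, 1, 1)

Derivation:
step 0: pivot -361 → sign −
step 1: row/col 1 already zero → sign 0
signature = (0, 1, 1)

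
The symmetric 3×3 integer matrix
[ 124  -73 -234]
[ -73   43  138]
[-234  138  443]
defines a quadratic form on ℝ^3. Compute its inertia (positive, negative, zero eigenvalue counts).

Answer: (2, 1, 0)

Derivation:
step 0: pivot 124 → sign +
step 1: pivot 3/124 → sign +
step 2: pivot -1 → sign −
signature = (2, 1, 0)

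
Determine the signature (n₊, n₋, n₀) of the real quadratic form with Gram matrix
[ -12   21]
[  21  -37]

step 0: pivot -12 → sign −
step 1: pivot -1/4 → sign −
signature = (0, 2, 0)

Answer: (0, 2, 0)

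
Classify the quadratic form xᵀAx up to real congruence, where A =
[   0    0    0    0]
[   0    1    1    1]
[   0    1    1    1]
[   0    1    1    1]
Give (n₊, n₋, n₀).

step 0: pivot 1 → sign +
step 1: row/col 1 already zero → sign 0
step 2: row/col 2 already zero → sign 0
step 3: row/col 3 already zero → sign 0
signature = (1, 0, 3)

Answer: (1, 0, 3)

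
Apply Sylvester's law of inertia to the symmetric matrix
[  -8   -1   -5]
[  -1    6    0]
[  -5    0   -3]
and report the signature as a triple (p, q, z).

Answer: (2, 1, 0)

Derivation:
step 0: pivot -8 → sign −
step 1: pivot 49/8 → sign +
step 2: pivot 3/49 → sign +
signature = (2, 1, 0)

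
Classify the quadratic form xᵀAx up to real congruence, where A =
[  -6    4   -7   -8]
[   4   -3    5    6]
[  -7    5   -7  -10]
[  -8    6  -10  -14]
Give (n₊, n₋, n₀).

step 0: pivot -6 → sign −
step 1: pivot -1/3 → sign −
step 2: pivot 3/2 → sign +
step 3: pivot -2 → sign −
signature = (1, 3, 0)

Answer: (1, 3, 0)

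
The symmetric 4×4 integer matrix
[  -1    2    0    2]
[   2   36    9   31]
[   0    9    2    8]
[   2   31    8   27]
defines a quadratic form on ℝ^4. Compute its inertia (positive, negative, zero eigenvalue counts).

step 0: pivot -1 → sign −
step 1: pivot 40 → sign +
step 2: pivot -1/40 → sign −
step 3: pivot 1 → sign +
signature = (2, 2, 0)

Answer: (2, 2, 0)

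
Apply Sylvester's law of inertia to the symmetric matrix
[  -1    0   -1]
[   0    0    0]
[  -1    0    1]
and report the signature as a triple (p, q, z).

Answer: (1, 1, 1)

Derivation:
step 0: pivot -1 → sign −
step 1: pivot 2 → sign +
step 2: row/col 2 already zero → sign 0
signature = (1, 1, 1)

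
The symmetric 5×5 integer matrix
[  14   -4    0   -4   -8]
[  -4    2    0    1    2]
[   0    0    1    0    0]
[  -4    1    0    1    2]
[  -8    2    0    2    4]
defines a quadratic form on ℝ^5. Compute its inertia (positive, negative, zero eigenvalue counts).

step 0: pivot 14 → sign +
step 1: pivot 6/7 → sign +
step 2: pivot 1 → sign +
step 3: pivot -1/6 → sign −
step 4: row/col 4 already zero → sign 0
signature = (3, 1, 1)

Answer: (3, 1, 1)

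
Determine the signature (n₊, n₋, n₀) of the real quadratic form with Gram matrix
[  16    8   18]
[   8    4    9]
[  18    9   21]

Answer: (2, 0, 1)

Derivation:
step 0: pivot 16 → sign +
step 1: pivot 3/4 → sign +
step 2: row/col 2 already zero → sign 0
signature = (2, 0, 1)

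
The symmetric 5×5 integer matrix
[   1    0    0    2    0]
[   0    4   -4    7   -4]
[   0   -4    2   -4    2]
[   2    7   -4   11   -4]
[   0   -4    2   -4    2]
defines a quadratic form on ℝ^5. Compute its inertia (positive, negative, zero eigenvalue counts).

step 0: pivot 1 → sign +
step 1: pivot 4 → sign +
step 2: pivot -2 → sign −
step 3: pivot -3/4 → sign −
step 4: row/col 4 already zero → sign 0
signature = (2, 2, 1)

Answer: (2, 2, 1)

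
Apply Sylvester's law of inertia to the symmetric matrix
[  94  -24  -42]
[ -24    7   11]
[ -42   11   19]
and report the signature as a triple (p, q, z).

Answer: (3, 0, 0)

Derivation:
step 0: pivot 94 → sign +
step 1: pivot 41/47 → sign +
step 2: pivot 6/41 → sign +
signature = (3, 0, 0)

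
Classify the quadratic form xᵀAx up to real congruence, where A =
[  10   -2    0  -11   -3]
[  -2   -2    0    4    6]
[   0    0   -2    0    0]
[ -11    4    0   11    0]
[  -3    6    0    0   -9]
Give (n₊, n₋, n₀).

step 0: pivot 10 → sign +
step 1: pivot -12/5 → sign −
step 2: pivot -2 → sign −
step 3: pivot 1/4 → sign +
step 4: row/col 4 already zero → sign 0
signature = (2, 2, 1)

Answer: (2, 2, 1)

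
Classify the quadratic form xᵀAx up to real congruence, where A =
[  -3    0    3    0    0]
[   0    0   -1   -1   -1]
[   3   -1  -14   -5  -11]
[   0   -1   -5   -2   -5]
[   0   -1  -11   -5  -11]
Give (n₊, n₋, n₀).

step 0: pivot -3 → sign −
step 1: pivot -11 → sign −
step 2: pivot 1/11 → sign +
step 3: pivot -3 → sign −
step 4: row/col 4 already zero → sign 0
signature = (1, 3, 1)

Answer: (1, 3, 1)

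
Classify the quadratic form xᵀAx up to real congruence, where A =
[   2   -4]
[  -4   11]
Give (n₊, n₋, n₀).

step 0: pivot 2 → sign +
step 1: pivot 3 → sign +
signature = (2, 0, 0)

Answer: (2, 0, 0)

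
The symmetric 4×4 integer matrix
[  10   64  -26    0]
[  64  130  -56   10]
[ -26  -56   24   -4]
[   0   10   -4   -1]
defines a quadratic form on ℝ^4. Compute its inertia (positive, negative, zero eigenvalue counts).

Answer: (1, 3, 0)

Derivation:
step 0: pivot 10 → sign +
step 1: pivot -1398/5 → sign −
step 2: pivot -2/233 → sign −
step 3: pivot -1/3 → sign −
signature = (1, 3, 0)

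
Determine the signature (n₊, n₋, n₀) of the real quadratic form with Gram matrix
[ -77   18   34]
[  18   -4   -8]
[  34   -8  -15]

Answer: (1, 1, 1)

Derivation:
step 0: pivot -77 → sign −
step 1: pivot 16/77 → sign +
step 2: row/col 2 already zero → sign 0
signature = (1, 1, 1)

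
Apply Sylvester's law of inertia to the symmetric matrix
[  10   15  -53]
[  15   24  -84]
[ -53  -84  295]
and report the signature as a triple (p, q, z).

Answer: (3, 0, 0)

Derivation:
step 0: pivot 10 → sign +
step 1: pivot 3/2 → sign +
step 2: pivot 3/5 → sign +
signature = (3, 0, 0)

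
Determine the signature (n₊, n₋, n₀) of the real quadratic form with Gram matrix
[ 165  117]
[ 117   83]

Answer: (2, 0, 0)

Derivation:
step 0: pivot 165 → sign +
step 1: pivot 2/55 → sign +
signature = (2, 0, 0)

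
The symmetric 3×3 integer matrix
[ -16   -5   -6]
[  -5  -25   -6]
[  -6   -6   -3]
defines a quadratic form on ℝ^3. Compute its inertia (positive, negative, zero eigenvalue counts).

Answer: (0, 3, 0)

Derivation:
step 0: pivot -16 → sign −
step 1: pivot -375/16 → sign −
step 2: pivot -3/125 → sign −
signature = (0, 3, 0)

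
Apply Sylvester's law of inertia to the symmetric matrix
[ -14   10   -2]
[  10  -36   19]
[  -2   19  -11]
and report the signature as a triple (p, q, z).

Answer: (0, 3, 0)

Derivation:
step 0: pivot -14 → sign −
step 1: pivot -202/7 → sign −
step 2: pivot -3/202 → sign −
signature = (0, 3, 0)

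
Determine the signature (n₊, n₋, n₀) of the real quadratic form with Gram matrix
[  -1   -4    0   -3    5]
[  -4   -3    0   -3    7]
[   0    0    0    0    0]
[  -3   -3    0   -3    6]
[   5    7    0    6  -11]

step 0: pivot -1 → sign −
step 1: pivot 13 → sign +
step 2: pivot -3/13 → sign −
step 3: pivot 1 → sign +
step 4: row/col 4 already zero → sign 0
signature = (2, 2, 1)

Answer: (2, 2, 1)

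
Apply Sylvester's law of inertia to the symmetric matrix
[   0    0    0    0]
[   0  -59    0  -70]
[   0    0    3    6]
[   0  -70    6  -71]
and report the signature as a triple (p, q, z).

step 0: pivot -59 → sign −
step 1: pivot 3 → sign +
step 2: pivot 3/59 → sign +
step 3: row/col 3 already zero → sign 0
signature = (2, 1, 1)

Answer: (2, 1, 1)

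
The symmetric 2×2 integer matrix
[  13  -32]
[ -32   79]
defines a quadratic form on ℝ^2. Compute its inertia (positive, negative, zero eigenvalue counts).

Answer: (2, 0, 0)

Derivation:
step 0: pivot 13 → sign +
step 1: pivot 3/13 → sign +
signature = (2, 0, 0)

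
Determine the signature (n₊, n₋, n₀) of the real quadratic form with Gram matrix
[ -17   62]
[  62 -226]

Answer: (1, 1, 0)

Derivation:
step 0: pivot -17 → sign −
step 1: pivot 2/17 → sign +
signature = (1, 1, 0)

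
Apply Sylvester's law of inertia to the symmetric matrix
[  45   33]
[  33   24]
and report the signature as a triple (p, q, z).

Answer: (1, 1, 0)

Derivation:
step 0: pivot 45 → sign +
step 1: pivot -1/5 → sign −
signature = (1, 1, 0)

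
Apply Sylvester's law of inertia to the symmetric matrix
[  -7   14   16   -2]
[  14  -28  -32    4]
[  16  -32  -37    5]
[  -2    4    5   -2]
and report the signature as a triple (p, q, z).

Answer: (0, 3, 1)

Derivation:
step 0: pivot -7 → sign −
step 1: pivot -3/7 → sign −
step 2: pivot -1 → sign −
step 3: row/col 3 already zero → sign 0
signature = (0, 3, 1)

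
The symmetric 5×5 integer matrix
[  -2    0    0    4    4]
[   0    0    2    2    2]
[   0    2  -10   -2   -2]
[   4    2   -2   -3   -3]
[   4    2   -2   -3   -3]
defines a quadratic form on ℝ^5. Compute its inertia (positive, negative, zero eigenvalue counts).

step 0: pivot -2 → sign −
step 1: pivot -10 → sign −
step 2: pivot 2/5 → sign +
step 3: pivot -1 → sign −
step 4: row/col 4 already zero → sign 0
signature = (1, 3, 1)

Answer: (1, 3, 1)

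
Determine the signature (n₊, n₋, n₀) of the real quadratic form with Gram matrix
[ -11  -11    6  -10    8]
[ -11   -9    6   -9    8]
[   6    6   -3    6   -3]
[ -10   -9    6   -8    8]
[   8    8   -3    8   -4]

Answer: (3, 2, 0)

Derivation:
step 0: pivot -11 → sign −
step 1: pivot 2 → sign +
step 2: pivot 3/11 → sign +
step 3: pivot -1/2 → sign −
step 4: pivot 3 → sign +
signature = (3, 2, 0)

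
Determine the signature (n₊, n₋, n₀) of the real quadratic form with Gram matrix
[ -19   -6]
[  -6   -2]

step 0: pivot -19 → sign −
step 1: pivot -2/19 → sign −
signature = (0, 2, 0)

Answer: (0, 2, 0)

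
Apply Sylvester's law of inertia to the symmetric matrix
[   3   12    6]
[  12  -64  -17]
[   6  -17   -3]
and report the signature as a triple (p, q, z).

Answer: (2, 1, 0)

Derivation:
step 0: pivot 3 → sign +
step 1: pivot -112 → sign −
step 2: pivot 1/112 → sign +
signature = (2, 1, 0)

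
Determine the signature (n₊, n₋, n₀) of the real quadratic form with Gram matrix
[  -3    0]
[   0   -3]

Answer: (0, 2, 0)

Derivation:
step 0: pivot -3 → sign −
step 1: pivot -3 → sign −
signature = (0, 2, 0)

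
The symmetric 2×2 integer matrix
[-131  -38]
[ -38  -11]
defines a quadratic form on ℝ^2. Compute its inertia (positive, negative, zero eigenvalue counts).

Answer: (1, 1, 0)

Derivation:
step 0: pivot -131 → sign −
step 1: pivot 3/131 → sign +
signature = (1, 1, 0)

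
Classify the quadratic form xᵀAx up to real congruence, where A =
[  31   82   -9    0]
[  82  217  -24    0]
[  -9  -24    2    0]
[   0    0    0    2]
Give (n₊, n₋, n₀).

Answer: (3, 1, 0)

Derivation:
step 0: pivot 31 → sign +
step 1: pivot 3/31 → sign +
step 2: pivot -1 → sign −
step 3: pivot 2 → sign +
signature = (3, 1, 0)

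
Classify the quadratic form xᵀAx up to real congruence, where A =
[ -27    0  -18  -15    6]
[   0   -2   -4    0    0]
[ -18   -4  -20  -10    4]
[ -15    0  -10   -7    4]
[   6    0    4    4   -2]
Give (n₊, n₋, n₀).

Answer: (1, 3, 1)

Derivation:
step 0: pivot -27 → sign −
step 1: pivot -2 → sign −
step 2: pivot 4/3 → sign +
step 3: pivot -1 → sign −
step 4: row/col 4 already zero → sign 0
signature = (1, 3, 1)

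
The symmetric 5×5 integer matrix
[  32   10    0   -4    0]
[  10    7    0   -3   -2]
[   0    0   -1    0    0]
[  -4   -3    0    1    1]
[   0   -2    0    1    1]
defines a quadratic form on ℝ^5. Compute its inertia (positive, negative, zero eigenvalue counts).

Answer: (2, 2, 1)

Derivation:
step 0: pivot 32 → sign +
step 1: pivot 31/8 → sign +
step 2: pivot -1 → sign −
step 3: pivot -9/31 → sign −
step 4: row/col 4 already zero → sign 0
signature = (2, 2, 1)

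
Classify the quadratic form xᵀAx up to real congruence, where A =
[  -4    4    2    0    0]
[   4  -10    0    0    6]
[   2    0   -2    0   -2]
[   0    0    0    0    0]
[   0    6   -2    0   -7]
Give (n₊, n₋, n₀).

step 0: pivot -4 → sign −
step 1: pivot -6 → sign −
step 2: pivot -1/3 → sign −
step 3: pivot -1 → sign −
step 4: row/col 4 already zero → sign 0
signature = (0, 4, 1)

Answer: (0, 4, 1)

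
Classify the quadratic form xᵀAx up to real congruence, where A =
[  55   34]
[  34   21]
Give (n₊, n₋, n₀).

Answer: (1, 1, 0)

Derivation:
step 0: pivot 55 → sign +
step 1: pivot -1/55 → sign −
signature = (1, 1, 0)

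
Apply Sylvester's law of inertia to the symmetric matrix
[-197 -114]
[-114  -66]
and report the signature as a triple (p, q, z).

step 0: pivot -197 → sign −
step 1: pivot -6/197 → sign −
signature = (0, 2, 0)

Answer: (0, 2, 0)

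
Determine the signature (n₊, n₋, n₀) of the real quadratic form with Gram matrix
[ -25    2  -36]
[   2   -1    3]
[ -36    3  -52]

Answer: (0, 3, 0)

Derivation:
step 0: pivot -25 → sign −
step 1: pivot -21/25 → sign −
step 2: pivot -1/7 → sign −
signature = (0, 3, 0)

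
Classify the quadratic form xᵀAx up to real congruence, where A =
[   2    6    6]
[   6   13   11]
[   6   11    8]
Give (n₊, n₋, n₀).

step 0: pivot 2 → sign +
step 1: pivot -5 → sign −
step 2: pivot -1/5 → sign −
signature = (1, 2, 0)

Answer: (1, 2, 0)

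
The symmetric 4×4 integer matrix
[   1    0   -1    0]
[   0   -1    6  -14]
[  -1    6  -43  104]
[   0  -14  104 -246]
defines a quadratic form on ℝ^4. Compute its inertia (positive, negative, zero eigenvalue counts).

step 0: pivot 1 → sign +
step 1: pivot -1 → sign −
step 2: pivot -8 → sign −
step 3: row/col 3 already zero → sign 0
signature = (1, 2, 1)

Answer: (1, 2, 1)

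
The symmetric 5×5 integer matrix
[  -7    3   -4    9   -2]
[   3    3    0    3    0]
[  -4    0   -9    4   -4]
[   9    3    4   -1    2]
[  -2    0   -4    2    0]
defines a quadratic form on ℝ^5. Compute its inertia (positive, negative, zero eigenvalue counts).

Answer: (2, 3, 0)

Derivation:
step 0: pivot -7 → sign −
step 1: pivot 30/7 → sign +
step 2: pivot -37/5 → sign −
step 3: pivot -2/37 → sign −
step 4: pivot 2 → sign +
signature = (2, 3, 0)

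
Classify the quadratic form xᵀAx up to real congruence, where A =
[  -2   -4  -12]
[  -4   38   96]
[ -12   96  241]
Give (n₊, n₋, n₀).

Answer: (1, 2, 0)

Derivation:
step 0: pivot -2 → sign −
step 1: pivot 46 → sign +
step 2: pivot -1/23 → sign −
signature = (1, 2, 0)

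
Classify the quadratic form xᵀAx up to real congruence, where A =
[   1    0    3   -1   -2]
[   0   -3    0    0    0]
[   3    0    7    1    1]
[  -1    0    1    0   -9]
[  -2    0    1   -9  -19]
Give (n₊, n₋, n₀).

step 0: pivot 1 → sign +
step 1: pivot -3 → sign −
step 2: pivot -2 → sign −
step 3: pivot 7 → sign +
step 4: pivot 3/14 → sign +
signature = (3, 2, 0)

Answer: (3, 2, 0)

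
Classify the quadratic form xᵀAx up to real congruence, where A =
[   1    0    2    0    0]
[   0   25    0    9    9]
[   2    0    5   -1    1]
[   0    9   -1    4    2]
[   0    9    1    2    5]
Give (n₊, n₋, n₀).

step 0: pivot 1 → sign +
step 1: pivot 25 → sign +
step 2: pivot 1 → sign +
step 3: pivot -6/25 → sign −
step 4: pivot 1 → sign +
signature = (4, 1, 0)

Answer: (4, 1, 0)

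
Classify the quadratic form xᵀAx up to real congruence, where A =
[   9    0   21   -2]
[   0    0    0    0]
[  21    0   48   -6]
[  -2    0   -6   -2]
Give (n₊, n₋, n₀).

Answer: (1, 2, 1)

Derivation:
step 0: pivot 9 → sign +
step 1: pivot -1 → sign −
step 2: pivot -2/3 → sign −
step 3: row/col 3 already zero → sign 0
signature = (1, 2, 1)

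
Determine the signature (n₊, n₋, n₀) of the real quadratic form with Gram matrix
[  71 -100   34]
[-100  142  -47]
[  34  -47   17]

Answer: (3, 0, 0)

Derivation:
step 0: pivot 71 → sign +
step 1: pivot 82/71 → sign +
step 2: pivot 3/82 → sign +
signature = (3, 0, 0)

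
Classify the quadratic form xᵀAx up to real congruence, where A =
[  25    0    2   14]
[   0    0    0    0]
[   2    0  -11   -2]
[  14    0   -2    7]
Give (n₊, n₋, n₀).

Answer: (2, 1, 1)

Derivation:
step 0: pivot 25 → sign +
step 1: pivot -279/25 → sign −
step 2: pivot 1/31 → sign +
step 3: row/col 3 already zero → sign 0
signature = (2, 1, 1)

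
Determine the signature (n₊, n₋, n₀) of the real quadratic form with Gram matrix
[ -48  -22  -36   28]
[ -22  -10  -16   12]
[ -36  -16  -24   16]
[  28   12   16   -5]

Answer: (2, 1, 1)

Derivation:
step 0: pivot -48 → sign −
step 1: pivot 1/12 → sign +
step 2: pivot 3 → sign +
step 3: row/col 3 already zero → sign 0
signature = (2, 1, 1)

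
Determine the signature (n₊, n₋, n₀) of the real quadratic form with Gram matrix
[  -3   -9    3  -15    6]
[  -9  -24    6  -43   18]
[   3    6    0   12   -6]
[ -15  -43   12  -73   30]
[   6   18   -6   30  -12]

Answer: (2, 2, 1)

Derivation:
step 0: pivot -3 → sign −
step 1: pivot 3 → sign +
step 2: pivot 2/3 → sign +
step 3: pivot -3/2 → sign −
step 4: row/col 4 already zero → sign 0
signature = (2, 2, 1)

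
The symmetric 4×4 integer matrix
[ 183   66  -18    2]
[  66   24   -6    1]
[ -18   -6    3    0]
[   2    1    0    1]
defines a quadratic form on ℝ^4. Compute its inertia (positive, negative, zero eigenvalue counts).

Answer: (3, 1, 0)

Derivation:
step 0: pivot 183 → sign +
step 1: pivot 12/61 → sign +
step 2: pivot 7/12 → sign +
step 3: pivot -3/7 → sign −
signature = (3, 1, 0)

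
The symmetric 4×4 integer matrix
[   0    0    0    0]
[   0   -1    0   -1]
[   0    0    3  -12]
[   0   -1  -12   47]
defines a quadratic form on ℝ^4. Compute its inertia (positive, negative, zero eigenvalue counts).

Answer: (1, 1, 2)

Derivation:
step 0: pivot -1 → sign −
step 1: pivot 3 → sign +
step 2: row/col 2 already zero → sign 0
step 3: row/col 3 already zero → sign 0
signature = (1, 1, 2)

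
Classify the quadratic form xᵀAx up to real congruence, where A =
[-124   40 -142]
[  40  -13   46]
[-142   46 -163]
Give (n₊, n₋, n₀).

Answer: (0, 2, 1)

Derivation:
step 0: pivot -124 → sign −
step 1: pivot -3/31 → sign −
step 2: row/col 2 already zero → sign 0
signature = (0, 2, 1)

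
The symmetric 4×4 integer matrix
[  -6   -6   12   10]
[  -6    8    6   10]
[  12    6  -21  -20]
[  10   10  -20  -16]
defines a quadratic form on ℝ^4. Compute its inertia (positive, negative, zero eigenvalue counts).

step 0: pivot -6 → sign −
step 1: pivot 14 → sign +
step 2: pivot 3/7 → sign +
step 3: pivot 2/3 → sign +
signature = (3, 1, 0)

Answer: (3, 1, 0)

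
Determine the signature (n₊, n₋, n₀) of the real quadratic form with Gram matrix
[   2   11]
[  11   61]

Answer: (2, 0, 0)

Derivation:
step 0: pivot 2 → sign +
step 1: pivot 1/2 → sign +
signature = (2, 0, 0)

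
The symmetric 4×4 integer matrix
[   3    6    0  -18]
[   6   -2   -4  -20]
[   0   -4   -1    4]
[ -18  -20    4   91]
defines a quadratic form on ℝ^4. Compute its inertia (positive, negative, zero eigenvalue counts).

Answer: (2, 2, 0)

Derivation:
step 0: pivot 3 → sign +
step 1: pivot -14 → sign −
step 2: pivot 1/7 → sign +
step 3: pivot -1 → sign −
signature = (2, 2, 0)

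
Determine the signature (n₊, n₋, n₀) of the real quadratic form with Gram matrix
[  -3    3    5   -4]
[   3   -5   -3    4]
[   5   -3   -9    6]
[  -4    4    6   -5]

Answer: (1, 2, 1)

Derivation:
step 0: pivot -3 → sign −
step 1: pivot -2 → sign −
step 2: pivot 4/3 → sign +
step 3: row/col 3 already zero → sign 0
signature = (1, 2, 1)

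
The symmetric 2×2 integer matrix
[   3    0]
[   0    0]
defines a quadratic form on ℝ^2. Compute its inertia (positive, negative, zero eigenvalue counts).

Answer: (1, 0, 1)

Derivation:
step 0: pivot 3 → sign +
step 1: row/col 1 already zero → sign 0
signature = (1, 0, 1)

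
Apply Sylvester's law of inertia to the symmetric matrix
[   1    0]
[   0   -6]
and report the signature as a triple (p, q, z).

Answer: (1, 1, 0)

Derivation:
step 0: pivot 1 → sign +
step 1: pivot -6 → sign −
signature = (1, 1, 0)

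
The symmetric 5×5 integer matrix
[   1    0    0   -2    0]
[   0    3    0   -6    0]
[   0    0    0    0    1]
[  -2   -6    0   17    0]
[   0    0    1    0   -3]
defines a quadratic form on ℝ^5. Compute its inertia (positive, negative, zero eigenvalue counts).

step 0: pivot 1 → sign +
step 1: pivot 3 → sign +
step 2: pivot 1 → sign +
step 3: pivot -3 → sign −
step 4: pivot 1/3 → sign +
signature = (4, 1, 0)

Answer: (4, 1, 0)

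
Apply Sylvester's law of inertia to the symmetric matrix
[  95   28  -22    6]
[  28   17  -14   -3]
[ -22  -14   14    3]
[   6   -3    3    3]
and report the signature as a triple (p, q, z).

Answer: (3, 1, 0)

Derivation:
step 0: pivot 95 → sign +
step 1: pivot 831/95 → sign +
step 2: pivot 678/277 → sign +
step 3: pivot -3/226 → sign −
signature = (3, 1, 0)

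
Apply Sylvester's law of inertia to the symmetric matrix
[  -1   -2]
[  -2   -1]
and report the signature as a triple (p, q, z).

Answer: (1, 1, 0)

Derivation:
step 0: pivot -1 → sign −
step 1: pivot 3 → sign +
signature = (1, 1, 0)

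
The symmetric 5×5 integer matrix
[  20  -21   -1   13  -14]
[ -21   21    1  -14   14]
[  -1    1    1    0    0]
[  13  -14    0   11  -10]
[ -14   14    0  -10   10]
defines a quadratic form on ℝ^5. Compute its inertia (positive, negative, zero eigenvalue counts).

Answer: (4, 1, 0)

Derivation:
step 0: pivot 20 → sign +
step 1: pivot -21/20 → sign −
step 2: pivot 20/21 → sign +
step 3: pivot 11/5 → sign +
step 4: pivot 2/11 → sign +
signature = (4, 1, 0)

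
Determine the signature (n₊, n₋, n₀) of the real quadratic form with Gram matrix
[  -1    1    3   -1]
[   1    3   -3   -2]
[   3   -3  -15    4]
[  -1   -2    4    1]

Answer: (1, 3, 0)

Derivation:
step 0: pivot -1 → sign −
step 1: pivot 4 → sign +
step 2: pivot -6 → sign −
step 3: pivot -1/12 → sign −
signature = (1, 3, 0)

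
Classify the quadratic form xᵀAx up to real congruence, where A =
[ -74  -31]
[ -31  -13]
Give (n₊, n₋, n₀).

step 0: pivot -74 → sign −
step 1: pivot -1/74 → sign −
signature = (0, 2, 0)

Answer: (0, 2, 0)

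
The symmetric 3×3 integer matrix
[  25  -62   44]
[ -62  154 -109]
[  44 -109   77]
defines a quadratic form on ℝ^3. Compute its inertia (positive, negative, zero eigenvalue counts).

step 0: pivot 25 → sign +
step 1: pivot 6/25 → sign +
step 2: pivot -1/2 → sign −
signature = (2, 1, 0)

Answer: (2, 1, 0)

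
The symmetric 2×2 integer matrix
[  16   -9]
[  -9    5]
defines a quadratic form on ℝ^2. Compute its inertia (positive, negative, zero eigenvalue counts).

step 0: pivot 16 → sign +
step 1: pivot -1/16 → sign −
signature = (1, 1, 0)

Answer: (1, 1, 0)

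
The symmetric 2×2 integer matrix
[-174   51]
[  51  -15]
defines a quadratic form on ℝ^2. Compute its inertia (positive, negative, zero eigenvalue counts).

step 0: pivot -174 → sign −
step 1: pivot -3/58 → sign −
signature = (0, 2, 0)

Answer: (0, 2, 0)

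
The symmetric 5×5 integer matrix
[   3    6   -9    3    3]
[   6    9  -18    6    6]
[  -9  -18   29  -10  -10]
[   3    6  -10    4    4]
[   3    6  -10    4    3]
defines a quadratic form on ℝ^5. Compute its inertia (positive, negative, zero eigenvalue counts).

step 0: pivot 3 → sign +
step 1: pivot -3 → sign −
step 2: pivot 2 → sign +
step 3: pivot 1/2 → sign +
step 4: pivot -1 → sign −
signature = (3, 2, 0)

Answer: (3, 2, 0)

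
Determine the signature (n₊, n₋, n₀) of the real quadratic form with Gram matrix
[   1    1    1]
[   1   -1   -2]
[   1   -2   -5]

Answer: (1, 2, 0)

Derivation:
step 0: pivot 1 → sign +
step 1: pivot -2 → sign −
step 2: pivot -3/2 → sign −
signature = (1, 2, 0)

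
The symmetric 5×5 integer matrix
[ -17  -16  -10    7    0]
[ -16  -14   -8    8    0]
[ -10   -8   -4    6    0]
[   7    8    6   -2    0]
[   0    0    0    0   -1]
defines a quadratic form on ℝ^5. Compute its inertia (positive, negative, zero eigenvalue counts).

Answer: (1, 3, 1)

Derivation:
step 0: pivot -17 → sign −
step 1: pivot 18/17 → sign +
step 2: pivot -1 → sign −
step 3: pivot -1 → sign −
step 4: row/col 4 already zero → sign 0
signature = (1, 3, 1)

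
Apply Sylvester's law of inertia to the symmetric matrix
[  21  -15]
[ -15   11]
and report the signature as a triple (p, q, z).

Answer: (2, 0, 0)

Derivation:
step 0: pivot 21 → sign +
step 1: pivot 2/7 → sign +
signature = (2, 0, 0)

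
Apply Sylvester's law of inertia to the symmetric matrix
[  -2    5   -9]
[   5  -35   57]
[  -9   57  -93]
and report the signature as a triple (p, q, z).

step 0: pivot -2 → sign −
step 1: pivot -45/2 → sign −
step 2: pivot 2/5 → sign +
signature = (1, 2, 0)

Answer: (1, 2, 0)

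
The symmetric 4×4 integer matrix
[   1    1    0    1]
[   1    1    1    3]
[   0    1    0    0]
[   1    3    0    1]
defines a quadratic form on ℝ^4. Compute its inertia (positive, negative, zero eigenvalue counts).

step 0: pivot 1 → sign +
step 1: pivot 2 → sign +
step 2: pivot -1/2 → sign −
step 3: row/col 3 already zero → sign 0
signature = (2, 1, 1)

Answer: (2, 1, 1)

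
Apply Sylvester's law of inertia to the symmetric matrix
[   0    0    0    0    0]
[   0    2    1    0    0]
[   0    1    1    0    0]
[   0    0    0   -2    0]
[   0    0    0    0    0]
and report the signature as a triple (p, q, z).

Answer: (2, 1, 2)

Derivation:
step 0: pivot 2 → sign +
step 1: pivot 1/2 → sign +
step 2: pivot -2 → sign −
step 3: row/col 3 already zero → sign 0
step 4: row/col 4 already zero → sign 0
signature = (2, 1, 2)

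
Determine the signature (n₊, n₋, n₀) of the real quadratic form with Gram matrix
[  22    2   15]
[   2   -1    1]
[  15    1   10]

Answer: (1, 2, 0)

Derivation:
step 0: pivot 22 → sign +
step 1: pivot -13/11 → sign −
step 2: pivot -3/26 → sign −
signature = (1, 2, 0)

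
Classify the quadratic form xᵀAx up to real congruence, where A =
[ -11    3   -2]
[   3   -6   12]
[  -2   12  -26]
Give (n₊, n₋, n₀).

step 0: pivot -11 → sign −
step 1: pivot -57/11 → sign −
step 2: pivot -6/19 → sign −
signature = (0, 3, 0)

Answer: (0, 3, 0)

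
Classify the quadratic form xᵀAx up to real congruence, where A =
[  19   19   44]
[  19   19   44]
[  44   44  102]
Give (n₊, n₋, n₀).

Answer: (2, 0, 1)

Derivation:
step 0: pivot 19 → sign +
step 1: pivot 2/19 → sign +
step 2: row/col 2 already zero → sign 0
signature = (2, 0, 1)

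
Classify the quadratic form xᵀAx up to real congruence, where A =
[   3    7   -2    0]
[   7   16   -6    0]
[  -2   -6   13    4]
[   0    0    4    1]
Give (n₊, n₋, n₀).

Answer: (3, 1, 0)

Derivation:
step 0: pivot 3 → sign +
step 1: pivot -1/3 → sign −
step 2: pivot 17 → sign +
step 3: pivot 1/17 → sign +
signature = (3, 1, 0)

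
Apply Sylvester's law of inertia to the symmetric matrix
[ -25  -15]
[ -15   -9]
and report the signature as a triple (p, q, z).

step 0: pivot -25 → sign −
step 1: row/col 1 already zero → sign 0
signature = (0, 1, 1)

Answer: (0, 1, 1)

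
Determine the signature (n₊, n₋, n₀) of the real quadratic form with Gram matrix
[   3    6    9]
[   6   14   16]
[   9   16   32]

Answer: (3, 0, 0)

Derivation:
step 0: pivot 3 → sign +
step 1: pivot 2 → sign +
step 2: pivot 3 → sign +
signature = (3, 0, 0)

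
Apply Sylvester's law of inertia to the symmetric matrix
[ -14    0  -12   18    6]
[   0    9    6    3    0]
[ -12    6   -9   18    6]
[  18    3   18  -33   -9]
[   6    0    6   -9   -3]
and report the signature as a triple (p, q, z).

Answer: (1, 4, 0)

Derivation:
step 0: pivot -14 → sign −
step 1: pivot 9 → sign +
step 2: pivot -19/7 → sign −
step 3: pivot -204/19 → sign −
step 4: pivot -3/68 → sign −
signature = (1, 4, 0)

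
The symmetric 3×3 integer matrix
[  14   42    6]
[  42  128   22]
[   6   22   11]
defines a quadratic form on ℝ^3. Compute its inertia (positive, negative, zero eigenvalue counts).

Answer: (3, 0, 0)

Derivation:
step 0: pivot 14 → sign +
step 1: pivot 2 → sign +
step 2: pivot 3/7 → sign +
signature = (3, 0, 0)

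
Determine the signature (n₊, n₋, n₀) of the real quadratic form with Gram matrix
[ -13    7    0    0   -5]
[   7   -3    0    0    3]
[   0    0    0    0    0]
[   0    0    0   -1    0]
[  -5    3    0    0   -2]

step 0: pivot -13 → sign −
step 1: pivot 10/13 → sign +
step 2: pivot -1 → sign −
step 3: pivot -1/5 → sign −
step 4: row/col 4 already zero → sign 0
signature = (1, 3, 1)

Answer: (1, 3, 1)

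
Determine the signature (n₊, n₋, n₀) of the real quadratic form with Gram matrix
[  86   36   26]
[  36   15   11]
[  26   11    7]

step 0: pivot 86 → sign +
step 1: pivot -3/43 → sign −
step 2: pivot -2/3 → sign −
signature = (1, 2, 0)

Answer: (1, 2, 0)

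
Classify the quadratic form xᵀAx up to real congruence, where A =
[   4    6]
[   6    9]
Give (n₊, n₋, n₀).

step 0: pivot 4 → sign +
step 1: row/col 1 already zero → sign 0
signature = (1, 0, 1)

Answer: (1, 0, 1)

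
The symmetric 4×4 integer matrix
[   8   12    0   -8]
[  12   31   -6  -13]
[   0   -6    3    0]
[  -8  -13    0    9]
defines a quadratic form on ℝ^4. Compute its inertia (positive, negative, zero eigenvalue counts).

Answer: (3, 0, 1)

Derivation:
step 0: pivot 8 → sign +
step 1: pivot 13 → sign +
step 2: pivot 3/13 → sign +
step 3: row/col 3 already zero → sign 0
signature = (3, 0, 1)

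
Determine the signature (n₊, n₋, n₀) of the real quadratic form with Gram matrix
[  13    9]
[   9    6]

step 0: pivot 13 → sign +
step 1: pivot -3/13 → sign −
signature = (1, 1, 0)

Answer: (1, 1, 0)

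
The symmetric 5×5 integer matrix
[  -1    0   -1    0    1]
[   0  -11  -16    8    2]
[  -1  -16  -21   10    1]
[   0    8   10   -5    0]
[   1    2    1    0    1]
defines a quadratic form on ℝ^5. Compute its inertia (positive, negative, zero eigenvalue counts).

step 0: pivot -1 → sign −
step 1: pivot -11 → sign −
step 2: pivot 36/11 → sign +
step 3: pivot -2/9 → sign −
step 4: row/col 4 already zero → sign 0
signature = (1, 3, 1)

Answer: (1, 3, 1)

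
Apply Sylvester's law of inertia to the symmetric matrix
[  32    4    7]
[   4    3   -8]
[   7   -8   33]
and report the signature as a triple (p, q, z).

step 0: pivot 32 → sign +
step 1: pivot 5/2 → sign +
step 2: pivot -3/80 → sign −
signature = (2, 1, 0)

Answer: (2, 1, 0)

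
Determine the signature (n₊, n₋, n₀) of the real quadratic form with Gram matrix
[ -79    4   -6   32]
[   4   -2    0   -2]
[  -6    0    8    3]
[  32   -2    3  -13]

step 0: pivot -79 → sign −
step 1: pivot -142/79 → sign −
step 2: pivot 604/71 → sign +
step 3: pivot -3/604 → sign −
signature = (1, 3, 0)

Answer: (1, 3, 0)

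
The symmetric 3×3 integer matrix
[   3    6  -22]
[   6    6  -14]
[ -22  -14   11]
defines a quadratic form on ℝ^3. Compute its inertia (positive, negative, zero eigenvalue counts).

Answer: (1, 2, 0)

Derivation:
step 0: pivot 3 → sign +
step 1: pivot -6 → sign −
step 2: pivot -1/3 → sign −
signature = (1, 2, 0)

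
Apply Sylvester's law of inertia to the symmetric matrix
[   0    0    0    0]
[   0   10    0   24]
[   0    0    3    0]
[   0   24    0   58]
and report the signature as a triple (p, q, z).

step 0: pivot 10 → sign +
step 1: pivot 3 → sign +
step 2: pivot 2/5 → sign +
step 3: row/col 3 already zero → sign 0
signature = (3, 0, 1)

Answer: (3, 0, 1)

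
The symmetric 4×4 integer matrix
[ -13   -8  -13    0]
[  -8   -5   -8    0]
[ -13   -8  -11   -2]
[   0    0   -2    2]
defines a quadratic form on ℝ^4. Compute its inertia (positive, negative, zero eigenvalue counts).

Answer: (1, 2, 1)

Derivation:
step 0: pivot -13 → sign −
step 1: pivot -1/13 → sign −
step 2: pivot 2 → sign +
step 3: row/col 3 already zero → sign 0
signature = (1, 2, 1)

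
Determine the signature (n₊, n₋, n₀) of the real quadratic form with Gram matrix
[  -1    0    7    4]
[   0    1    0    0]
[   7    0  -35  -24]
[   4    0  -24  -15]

step 0: pivot -1 → sign −
step 1: pivot 1 → sign +
step 2: pivot 14 → sign +
step 3: pivot -1/7 → sign −
signature = (2, 2, 0)

Answer: (2, 2, 0)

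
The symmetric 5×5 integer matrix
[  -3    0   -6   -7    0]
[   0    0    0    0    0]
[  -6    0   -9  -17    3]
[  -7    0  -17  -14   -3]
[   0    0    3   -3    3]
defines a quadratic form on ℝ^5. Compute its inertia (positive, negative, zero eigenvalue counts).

step 0: pivot -3 → sign −
step 1: pivot 3 → sign +
step 2: pivot -2/3 → sign −
step 3: row/col 3 already zero → sign 0
step 4: row/col 4 already zero → sign 0
signature = (1, 2, 2)

Answer: (1, 2, 2)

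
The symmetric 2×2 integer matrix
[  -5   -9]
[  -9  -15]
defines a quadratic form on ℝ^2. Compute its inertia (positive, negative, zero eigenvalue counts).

Answer: (1, 1, 0)

Derivation:
step 0: pivot -5 → sign −
step 1: pivot 6/5 → sign +
signature = (1, 1, 0)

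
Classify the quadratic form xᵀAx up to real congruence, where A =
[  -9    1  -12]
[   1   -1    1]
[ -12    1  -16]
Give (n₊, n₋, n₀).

Answer: (1, 2, 0)

Derivation:
step 0: pivot -9 → sign −
step 1: pivot -8/9 → sign −
step 2: pivot 1/8 → sign +
signature = (1, 2, 0)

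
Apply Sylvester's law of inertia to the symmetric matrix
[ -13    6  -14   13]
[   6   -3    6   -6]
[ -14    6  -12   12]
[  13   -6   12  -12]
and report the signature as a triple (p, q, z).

step 0: pivot -13 → sign −
step 1: pivot -3/13 → sign −
step 2: pivot 4 → sign +
step 3: row/col 3 already zero → sign 0
signature = (1, 2, 1)

Answer: (1, 2, 1)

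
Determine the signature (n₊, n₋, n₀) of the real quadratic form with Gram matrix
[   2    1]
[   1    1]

step 0: pivot 2 → sign +
step 1: pivot 1/2 → sign +
signature = (2, 0, 0)

Answer: (2, 0, 0)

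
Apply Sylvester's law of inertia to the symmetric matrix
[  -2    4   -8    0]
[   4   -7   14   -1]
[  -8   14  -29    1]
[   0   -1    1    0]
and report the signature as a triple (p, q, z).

step 0: pivot -2 → sign −
step 1: pivot 1 → sign +
step 2: pivot -1 → sign −
step 3: row/col 3 already zero → sign 0
signature = (1, 2, 1)

Answer: (1, 2, 1)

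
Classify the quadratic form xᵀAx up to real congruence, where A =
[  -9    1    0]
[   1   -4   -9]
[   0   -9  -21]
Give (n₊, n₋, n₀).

step 0: pivot -9 → sign −
step 1: pivot -35/9 → sign −
step 2: pivot -6/35 → sign −
signature = (0, 3, 0)

Answer: (0, 3, 0)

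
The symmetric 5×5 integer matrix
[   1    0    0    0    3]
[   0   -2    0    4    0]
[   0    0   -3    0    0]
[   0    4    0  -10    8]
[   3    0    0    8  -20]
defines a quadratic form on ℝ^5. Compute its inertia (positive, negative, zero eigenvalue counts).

Answer: (2, 3, 0)

Derivation:
step 0: pivot 1 → sign +
step 1: pivot -2 → sign −
step 2: pivot -3 → sign −
step 3: pivot -2 → sign −
step 4: pivot 3 → sign +
signature = (2, 3, 0)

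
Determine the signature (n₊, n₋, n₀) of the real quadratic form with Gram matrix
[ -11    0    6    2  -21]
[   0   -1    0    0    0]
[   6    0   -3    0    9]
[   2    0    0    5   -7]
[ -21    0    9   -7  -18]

Answer: (2, 3, 0)

Derivation:
step 0: pivot -11 → sign −
step 1: pivot -1 → sign −
step 2: pivot 3/11 → sign +
step 3: pivot 1 → sign +
step 4: pivot -1 → sign −
signature = (2, 3, 0)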